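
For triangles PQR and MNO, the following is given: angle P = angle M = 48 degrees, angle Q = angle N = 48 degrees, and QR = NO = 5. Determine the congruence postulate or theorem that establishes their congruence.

The given information matches AAS: Two pairs of corresponding angles and a non-included side are equal (Angle-Angle-Side).

AAS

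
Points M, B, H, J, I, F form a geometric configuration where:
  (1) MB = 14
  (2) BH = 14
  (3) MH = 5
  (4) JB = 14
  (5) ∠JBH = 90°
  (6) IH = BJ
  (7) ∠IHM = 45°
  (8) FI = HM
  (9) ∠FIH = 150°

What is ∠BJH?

Step 1: By the law of cosines on triangle JBH: JH² = 14² + 14² − 2·14·14·cos(90°) = 392, so JH = 14·√2.
Step 2: By the inverse law of cosines on triangle BJH: cos(∠BJH) = (14² + (14·√2)² − 14²) / (2·14·14·√2) = 392/554.37 = 0.7071, so ∠BJH = 45°.

Therefore, the measure of angle ∠BJH = 45°.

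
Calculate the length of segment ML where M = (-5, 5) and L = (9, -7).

d = sqrt((9 - -5)^2 + (-7 - 5)^2)
d = sqrt(14^2 + -12^2)
d = sqrt(196 + 144)
d = sqrt(340) = 2*sqrt(85)

2*sqrt(85)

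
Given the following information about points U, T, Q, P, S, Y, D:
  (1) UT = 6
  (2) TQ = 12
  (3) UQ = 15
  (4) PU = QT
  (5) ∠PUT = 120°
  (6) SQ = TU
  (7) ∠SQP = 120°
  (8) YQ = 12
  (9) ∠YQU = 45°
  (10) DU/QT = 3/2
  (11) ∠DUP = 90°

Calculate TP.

From the given relations: PU = QT = 12.
Step 1: By the law of cosines on triangle TUP: TP² = 6² + 12² − 2·6·12·cos(120°) = 252, so TP = 6·√7.

Therefore, the length of TP = 6·√7.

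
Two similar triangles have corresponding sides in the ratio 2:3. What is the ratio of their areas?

The ratio of areas of similar triangles equals the square of the side ratio.
Side ratio = 2:3
Area ratio = (2/3)^2 = 4/9 = 4:9

4:9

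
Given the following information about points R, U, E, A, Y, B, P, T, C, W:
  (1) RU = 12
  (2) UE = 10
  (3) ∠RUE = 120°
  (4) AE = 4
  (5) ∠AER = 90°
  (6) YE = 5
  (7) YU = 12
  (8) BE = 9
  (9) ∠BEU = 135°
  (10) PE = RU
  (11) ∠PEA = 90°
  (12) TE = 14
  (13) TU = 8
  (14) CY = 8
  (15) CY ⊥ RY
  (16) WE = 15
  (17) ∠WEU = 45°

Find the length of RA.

Step 1: By the law of cosines on triangle EUR: ER² = 10² + 12² − 2·10·12·cos(120°) = 364, so ER = 2·√91.
Step 2: By the law of cosines on triangle REA: RA² = (2·√91)² + 4² − 2·2·√91·4·cos(90°) = 380, so RA = 2·√95.

Therefore, the length of RA = 2·√95.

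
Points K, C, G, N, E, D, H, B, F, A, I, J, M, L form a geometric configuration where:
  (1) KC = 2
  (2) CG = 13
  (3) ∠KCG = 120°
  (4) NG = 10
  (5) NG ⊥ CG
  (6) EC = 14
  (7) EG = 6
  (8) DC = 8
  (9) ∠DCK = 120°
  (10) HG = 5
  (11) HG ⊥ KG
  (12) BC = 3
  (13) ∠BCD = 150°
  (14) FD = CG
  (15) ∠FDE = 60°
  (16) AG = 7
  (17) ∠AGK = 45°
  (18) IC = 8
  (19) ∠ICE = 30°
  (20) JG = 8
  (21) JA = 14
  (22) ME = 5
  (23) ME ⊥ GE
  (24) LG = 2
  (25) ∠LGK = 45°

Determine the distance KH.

Step 1: By the law of cosines on triangle GCK: GK² = 13² + 2² − 2·13·2·cos(120°) = 199, so GK = √199.
Step 2: By the law of cosines on triangle KGH: KH² = √199² + 5² − 2·√199·5·cos(90°) = 224, so KH = 4·√14.

Therefore, the length of KH = 4·√14.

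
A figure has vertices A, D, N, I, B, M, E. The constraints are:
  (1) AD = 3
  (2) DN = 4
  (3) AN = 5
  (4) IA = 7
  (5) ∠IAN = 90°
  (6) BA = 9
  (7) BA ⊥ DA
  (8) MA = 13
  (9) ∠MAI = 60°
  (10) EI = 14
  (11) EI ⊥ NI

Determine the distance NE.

Step 1: By the law of cosines on triangle NAI: NI² = 5² + 7² − 2·5·7·cos(90°) = 74, so NI = √74.
Step 2: By the law of cosines on triangle NIE: NE² = √74² + 14² − 2·√74·14·cos(90°) = 270, so NE = 3·√30.

Therefore, the length of NE = 3·√30.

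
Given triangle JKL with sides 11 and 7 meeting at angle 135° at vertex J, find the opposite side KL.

Law of cosines: KL^2 = 11^2 + 7^2 - 2(11)(7)cos(135°) = 77*sqrt(2) + 170, so KL = sqrt(77*sqrt(2) + 170).

sqrt(77*sqrt(2) + 170)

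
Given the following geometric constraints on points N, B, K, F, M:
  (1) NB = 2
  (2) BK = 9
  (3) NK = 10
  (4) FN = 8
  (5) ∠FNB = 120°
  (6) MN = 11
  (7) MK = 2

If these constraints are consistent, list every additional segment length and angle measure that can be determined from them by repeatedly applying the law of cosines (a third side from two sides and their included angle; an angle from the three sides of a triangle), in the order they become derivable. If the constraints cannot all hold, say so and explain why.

The constraints are consistent. Derivable facts, in order:
After 1 step:
- BF = 2·√21
- ∠BKN = 10.48°
- ∠BNK = 54.9°
- ∠KBN = 114.62°
- ∠KMN = 55.38°
- ∠KNM = 9.47°
- ∠MKN = 115.15°
After 2 steps:
- ∠BFN = 10.89°
- ∠FBN = 49.11°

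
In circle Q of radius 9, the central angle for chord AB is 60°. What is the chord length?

Chord length = 2r sin(θ/2)
= 2 × 9 × sin(60°/2)
= 2 × 9 × sin(30°)
= 9

9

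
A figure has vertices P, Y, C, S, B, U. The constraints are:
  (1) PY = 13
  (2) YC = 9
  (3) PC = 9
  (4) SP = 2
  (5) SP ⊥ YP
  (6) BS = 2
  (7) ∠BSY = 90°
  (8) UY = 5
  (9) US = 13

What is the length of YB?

Step 1: By the law of cosines on triangle SPY: SY² = 2² + 13² − 2·2·13·cos(90°) = 173, so SY = √173.
Step 2: By the law of cosines on triangle YSB: YB² = √173² + 2² − 2·√173·2·cos(90°) = 177, so YB = √177.

Therefore, the length of YB = √177.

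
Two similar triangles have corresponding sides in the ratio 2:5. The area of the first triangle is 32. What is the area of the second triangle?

For similar figures, the area ratio equals the square of the side ratio.
Side ratio (the first triangle to the second triangle) = 2:5, so area ratio = 2^2:5^2 = 4:25.
If the area of the first triangle is 32, then the area of the second triangle = 32 * (25/4) = 200.

200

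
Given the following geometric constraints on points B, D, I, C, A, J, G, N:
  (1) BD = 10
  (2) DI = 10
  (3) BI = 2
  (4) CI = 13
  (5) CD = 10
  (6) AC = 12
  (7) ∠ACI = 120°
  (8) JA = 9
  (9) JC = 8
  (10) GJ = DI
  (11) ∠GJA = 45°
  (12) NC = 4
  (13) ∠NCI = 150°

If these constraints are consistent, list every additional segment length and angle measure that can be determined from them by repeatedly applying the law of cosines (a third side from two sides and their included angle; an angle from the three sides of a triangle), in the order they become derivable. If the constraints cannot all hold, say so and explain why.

The constraints are consistent. Derivable facts, in order:
After 1 step:
- AG ≈ 7.33
- IA ≈ 21.66
- IN ≈ 16.59
- ∠ACJ = 48.59°
- ∠AJC = 89.6°
- ∠BDI = 11.48°
- ∠BID = 84.26°
- ∠CAJ = 41.81°
- ∠CDI = 81.08°
- ∠CID = 49.46°
- ∠DBI = 84.26°
- ∠DCI = 49.46°
After 2 steps:
- ∠AGJ = 60.26°
- ∠AIC = 28.68°
- ∠CAI = 31.32°
- ∠CIN = 6.93°
- ∠CNI = 23.07°
- ∠GAJ = 74.74°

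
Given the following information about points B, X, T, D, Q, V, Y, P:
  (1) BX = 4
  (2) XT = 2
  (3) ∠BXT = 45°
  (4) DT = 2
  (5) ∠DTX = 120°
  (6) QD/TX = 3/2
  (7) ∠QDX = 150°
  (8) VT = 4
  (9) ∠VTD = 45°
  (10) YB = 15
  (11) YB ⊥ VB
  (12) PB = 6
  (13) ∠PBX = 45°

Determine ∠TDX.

Step 1: By the law of cosines on triangle DTX: DX² = 2² + 2² − 2·2·2·cos(120°) = 12, so DX = 2·√3.
Step 2: By the inverse law of cosines on triangle TDX: cos(∠TDX) = (2² + (2·√3)² − 2²) / (2·2·2·√3) = 12/13.86 = 0.866, so ∠TDX = 30°.

Therefore, the measure of angle ∠TDX = 30°.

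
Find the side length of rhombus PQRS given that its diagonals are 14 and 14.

In a rhombus, the diagonals bisect each other perpendicularly, creating four congruent right triangles.
Each triangle has legs 7 (half of 14) and 7 (half of 14).
The hypotenuse of each right triangle is a side of the rhombus:
side = sqrt(7^2 + 7^2) = sqrt(98) = 7*sqrt(2)

7*sqrt(2)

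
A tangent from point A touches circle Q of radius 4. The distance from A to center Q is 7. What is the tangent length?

The tangent, radius, and line from the external point to the center form a right triangle.
The right angle is where the tangent meets the radius.
By the Pythagorean theorem: tangent² + 4² = 7²
tangent² = 49 - 16 = 33
tangent = sqrt(33)

sqrt(33)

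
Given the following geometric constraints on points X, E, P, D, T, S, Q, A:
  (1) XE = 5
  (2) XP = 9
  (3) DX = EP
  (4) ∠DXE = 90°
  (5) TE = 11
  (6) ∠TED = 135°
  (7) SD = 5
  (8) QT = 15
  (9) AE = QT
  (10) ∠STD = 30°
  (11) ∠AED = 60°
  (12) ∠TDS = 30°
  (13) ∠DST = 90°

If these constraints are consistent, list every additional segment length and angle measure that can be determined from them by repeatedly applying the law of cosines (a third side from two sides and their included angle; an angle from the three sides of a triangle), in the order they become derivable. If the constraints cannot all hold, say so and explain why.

These constraints are not satisfiable: (10), (12) and (13) are the three interior angles of triangle STD, which must sum to 180°, but 30° + 30° + 90° = 150°. No planar figure meets all of them, so nothing further can be derived.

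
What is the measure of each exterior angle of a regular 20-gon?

Each exterior angle of a regular n-gon is 360 / n.
For n = 20: 360 / 20 = 18 degrees.

18 degrees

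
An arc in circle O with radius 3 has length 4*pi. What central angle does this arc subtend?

The full circumference is 2πr = 6*pi.
The arc is 4*pi / 6*pi = 2/3 of the full circle.
So the central angle = 2/3 × 360° = 240°.

240°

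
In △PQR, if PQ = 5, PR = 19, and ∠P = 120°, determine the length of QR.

Law of cosines: QR^2 = 5^2 + 19^2 - 2(5)(19)cos(120°) = 481, so QR = sqrt(481).

sqrt(481)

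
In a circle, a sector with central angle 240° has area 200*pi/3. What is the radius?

Sector area A = πr² × θ/360, so r² = 360A / (πθ).
r² = 360 × 200*pi/3 / (π × 240)
r² = 100
r = 10

10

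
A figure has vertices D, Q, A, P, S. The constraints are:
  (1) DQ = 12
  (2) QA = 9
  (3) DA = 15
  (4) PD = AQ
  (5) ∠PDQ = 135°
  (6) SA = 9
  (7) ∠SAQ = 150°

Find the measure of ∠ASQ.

Step 1: By the law of cosines on triangle SAQ: SQ² = 9² + 9² − 2·9·9·cos(150°) = 302.3, so SQ ≈ 17.39.
Step 2: By the inverse law of cosines on triangle ASQ: cos(∠ASQ) = (9² + 17.39² − 9²) / (2·9·17.39) = 302.3/312.96 = 0.9659, so ∠ASQ = 15°.

Therefore, the measure of angle ∠ASQ = 15°.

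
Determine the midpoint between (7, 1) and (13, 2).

The midpoint is the point halfway along the segment.
Move half the horizontal distance: 7 + (13 - 7)/2 = 7 + 6/2 = 10
Move half the vertical distance: 1 + (2 - 1)/2 = 1 + 1/2 = 3/2
Midpoint = (10, 3/2)

(10, 3/2)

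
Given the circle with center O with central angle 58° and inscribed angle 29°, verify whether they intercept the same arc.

By the inscribed angle theorem, if both angles subtend the same arc, the inscribed angle must be half the central angle.
Half of 58° = 29°, which equals the given inscribed angle of 29°.
Therefore, yes, they correspond to the same arc.

Yes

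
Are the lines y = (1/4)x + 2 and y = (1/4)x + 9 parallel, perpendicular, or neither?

Slope of line 1: m1 = 1/4
Slope of line 2: m2 = 1/4
Two lines are parallel if and only if they have equal slopes (or both are vertical).
Here m1 = m2 = 1/4, confirming the lines are parallel.

Parallel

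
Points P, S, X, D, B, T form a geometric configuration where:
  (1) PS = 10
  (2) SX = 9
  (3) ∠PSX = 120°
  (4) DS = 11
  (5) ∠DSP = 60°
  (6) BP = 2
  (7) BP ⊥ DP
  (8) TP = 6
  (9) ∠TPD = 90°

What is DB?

Step 1: By the law of cosines on triangle DSP: DP² = 11² + 10² − 2·11·10·cos(60°) = 111, so DP = √111.
Step 2: By the law of cosines on triangle DPB: DB² = √111² + 2² − 2·√111·2·cos(90°) = 115, so DB = √115.

Therefore, the length of DB = √115.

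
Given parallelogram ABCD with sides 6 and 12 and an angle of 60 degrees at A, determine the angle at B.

In a parallelogram, consecutive angles are supplementary (sum to 180°).
angle B = 180 - angle A
angle B = 180 - 60
angle B = 120 degrees

120 degrees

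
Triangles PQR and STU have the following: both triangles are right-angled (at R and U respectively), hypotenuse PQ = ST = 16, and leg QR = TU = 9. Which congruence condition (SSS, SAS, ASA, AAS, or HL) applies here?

The given information provides:
both triangles are right-angled (at R and U respectively), hypotenuse PQ = ST = 16, and leg QR = TU = 9
This matches the HL congruence theorem.
The hypotenuse and one leg of two right triangles are equal (Hypotenuse-Leg).

HL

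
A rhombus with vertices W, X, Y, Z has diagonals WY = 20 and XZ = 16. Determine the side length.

In a rhombus, the diagonals bisect each other perpendicularly, creating four congruent right triangles.
Each triangle has legs 10 (half of 20) and 8 (half of 16).
The hypotenuse of each right triangle is a side of the rhombus:
side = sqrt(10^2 + 8^2) = sqrt(164) = 2*sqrt(41)

2*sqrt(41)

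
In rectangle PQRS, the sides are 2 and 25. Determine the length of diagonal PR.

A rectangle's diagonal splits it into two right triangles, with the diagonal as the hypotenuse.
By the Pythagorean theorem, d^2 = 2^2 + 25^2 = 629.
Therefore d = sqrt(629).

sqrt(629)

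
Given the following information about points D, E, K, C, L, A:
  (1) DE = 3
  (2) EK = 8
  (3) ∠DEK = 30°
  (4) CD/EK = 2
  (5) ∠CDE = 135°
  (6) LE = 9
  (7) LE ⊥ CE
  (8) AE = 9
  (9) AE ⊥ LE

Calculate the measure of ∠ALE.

Step 1: By the law of cosines on triangle LEA: LA² = 9² + 9² − 2·9·9·cos(90°) = 162, so LA = 9·√2.
Step 2: By the inverse law of cosines on triangle ALE: cos(∠ALE) = ((9·√2)² + 9² − 9²) / (2·9·√2·9) = 162/229.1 = 0.7071, so ∠ALE = 45°.

Therefore, the measure of angle ∠ALE = 45°.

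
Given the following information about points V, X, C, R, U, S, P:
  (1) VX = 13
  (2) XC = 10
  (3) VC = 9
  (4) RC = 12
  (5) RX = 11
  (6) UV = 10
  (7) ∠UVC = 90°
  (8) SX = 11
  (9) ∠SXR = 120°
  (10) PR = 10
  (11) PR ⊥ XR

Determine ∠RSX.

Step 1: By the law of cosines on triangle SXR: SR² = 11² + 11² − 2·11·11·cos(120°) = 363, so SR = 11·√3.
Step 2: By the inverse law of cosines on triangle RSX: cos(∠RSX) = ((11·√3)² + 11² − 11²) / (2·11·√3·11) = 363/419.16 = 0.866, so ∠RSX = 30°.

Therefore, the measure of angle ∠RSX = 30°.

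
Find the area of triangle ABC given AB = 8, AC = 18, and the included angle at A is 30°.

Area = (1/2)(8)(18) sin(30°) = (1/2)(8)(18)(1/2) = 36

36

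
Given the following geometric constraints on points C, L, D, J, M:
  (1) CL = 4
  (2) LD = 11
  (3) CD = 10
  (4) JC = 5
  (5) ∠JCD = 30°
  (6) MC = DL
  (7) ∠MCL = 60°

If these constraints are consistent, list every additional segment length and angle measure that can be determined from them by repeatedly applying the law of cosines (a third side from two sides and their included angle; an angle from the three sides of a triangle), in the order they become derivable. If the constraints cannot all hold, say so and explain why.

The constraints are consistent. Derivable facts, in order:
After 1 step:
- DJ ≈ 6.2
- LM = √93
- ∠CDL = 21.28°
- ∠CLD = 65.14°
- ∠DCL = 93.58°
After 2 steps:
- ∠CDJ = 23.79°
- ∠CJD = 126.21°
- ∠CLM = 98.95°
- ∠CML = 21.05°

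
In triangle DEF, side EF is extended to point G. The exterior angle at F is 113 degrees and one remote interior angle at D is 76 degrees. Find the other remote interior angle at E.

The exterior angle theorem states that an exterior angle equals the sum of the two non-adjacent interior angles.
So 113 = 76 + angle E, which gives angle E = 113 - 76 = 37 degrees.

37 degrees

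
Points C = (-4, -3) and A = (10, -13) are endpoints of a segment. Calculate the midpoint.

M = ((x₁ + x₂)/2, (y₁ + y₂)/2)
= ((-4 + 10)/2, (-3 + -13)/2)
= (6/2, -16/2) = (3, -8)

(3, -8)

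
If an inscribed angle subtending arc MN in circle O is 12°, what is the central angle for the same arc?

Central angle = 2 × 12° = 24° (inscribed angle theorem).

24°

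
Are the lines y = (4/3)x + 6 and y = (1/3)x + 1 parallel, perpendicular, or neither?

Slope of line 1: m1 = 4/3
Slope of line 2: m2 = 1/3
m1 != m2 (4/3 != 1/3), so not parallel.
m1 * m2 = (4/3) * (1/3) = 4/9 != -1, so not perpendicular.
The lines are neither parallel nor perpendicular.

Neither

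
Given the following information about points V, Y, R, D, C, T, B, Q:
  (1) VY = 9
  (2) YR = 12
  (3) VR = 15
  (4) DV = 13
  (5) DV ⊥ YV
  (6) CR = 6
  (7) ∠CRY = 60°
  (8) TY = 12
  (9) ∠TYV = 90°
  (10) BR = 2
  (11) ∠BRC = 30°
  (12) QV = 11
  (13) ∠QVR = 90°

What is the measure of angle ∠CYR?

Step 1: By the law of cosines on triangle YRC: YC² = 12² + 6² − 2·12·6·cos(60°) = 108, so YC = 6·√3.
Step 2: By the inverse law of cosines on triangle CYR: cos(∠CYR) = ((6·√3)² + 12² − 6²) / (2·6·√3·12) = 216/249.42 = 0.866, so ∠CYR = 30°.

Therefore, the measure of angle ∠CYR = 30°.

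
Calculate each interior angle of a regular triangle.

Each interior angle of a regular n-gon is (n - 2) * 180 / n.
For n = 3: (3 - 2) * 180 / 3 = 180/3 = 60 degrees.

60 degrees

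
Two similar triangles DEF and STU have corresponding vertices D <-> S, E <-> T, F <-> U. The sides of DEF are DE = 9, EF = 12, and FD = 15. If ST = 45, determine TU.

Similar triangles have proportional sides. Setting up the proportion:
ST / DE = TU / EF
45 / 9 = TU / 12
TU = 12 * 45 / 9 = 60.

60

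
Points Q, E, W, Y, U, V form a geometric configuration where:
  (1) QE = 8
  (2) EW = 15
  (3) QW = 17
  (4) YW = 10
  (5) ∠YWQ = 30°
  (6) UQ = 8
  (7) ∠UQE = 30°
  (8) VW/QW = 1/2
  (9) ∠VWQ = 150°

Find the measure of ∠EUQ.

Step 1: By the law of cosines on triangle UQE: UE² = 8² + 8² − 2·8·8·cos(30°) = 17.15, so UE ≈ 4.14.
Step 2: By the inverse law of cosines on triangle EUQ: cos(∠EUQ) = (4.14² + 8² − 8²) / (2·4.14·8) = 17.15/66.26 = 0.2588, so ∠EUQ = 75°.

Therefore, the measure of angle ∠EUQ = 75°.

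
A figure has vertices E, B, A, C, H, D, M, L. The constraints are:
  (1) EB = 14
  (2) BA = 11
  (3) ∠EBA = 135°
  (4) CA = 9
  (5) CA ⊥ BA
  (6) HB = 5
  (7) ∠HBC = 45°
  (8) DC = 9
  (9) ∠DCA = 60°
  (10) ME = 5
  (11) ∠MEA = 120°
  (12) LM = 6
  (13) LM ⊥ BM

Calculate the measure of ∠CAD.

Step 1: By the law of cosines on triangle ACD: AD² = 9² + 9² − 2·9·9·cos(60°) = 81, so AD = 9.
Step 2: By the inverse law of cosines on triangle CAD: cos(∠CAD) = (9² + 9² − 9²) / (2·9·9) = 81/162 = 0.5, so ∠CAD = 60°.

Therefore, the measure of angle ∠CAD = 60°.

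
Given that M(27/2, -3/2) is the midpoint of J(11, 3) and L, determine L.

Using the midpoint formula: M = ((x1 + x2)/2, (y1 + y2)/2)
We know M = (27/2, -3/2) and J = (11, 3)
For x: 27/2 = (11 + x2)/2, so x2 = 2*27/2 - 11 = 16
For y: -3/2 = (3 + y2)/2, so y2 = 2*-3/2 - 3 = -6
L = (16, -6)

(16, -6)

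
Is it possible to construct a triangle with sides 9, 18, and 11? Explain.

Check all three triangle inequalities:
9 + 18 = 27 > 11 ✓
9 + 11 = 20 > 18 ✓
18 + 11 = 29 > 9 ✓
All conditions hold, so these sides form a valid triangle.

Yes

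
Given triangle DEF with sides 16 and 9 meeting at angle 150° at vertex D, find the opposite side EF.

Law of cosines: EF^2 = 16^2 + 9^2 - 2(16)(9)cos(150°) = 144*sqrt(3) + 337, so EF = sqrt(144*sqrt(3) + 337).

sqrt(144*sqrt(3) + 337)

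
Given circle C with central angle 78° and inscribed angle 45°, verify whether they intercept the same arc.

By the inscribed angle theorem, the inscribed angle for a central angle of 78° should be 78° / 2 = 39°.
The given inscribed angle is 45°, which does not equal 39°.
Therefore, no, they do not correspond to the same arc.

No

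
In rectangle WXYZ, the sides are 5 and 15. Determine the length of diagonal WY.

d = sqrt(5^2 + 15^2) = sqrt(250) = 5*sqrt(10)

5*sqrt(10)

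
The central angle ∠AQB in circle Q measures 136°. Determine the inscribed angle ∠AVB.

An inscribed angle intercepts an arc from a point on the circle, while the central angle intercepts the same arc from the center.
The inscribed angle is always half the central angle: 136° / 2 = 68°.

68°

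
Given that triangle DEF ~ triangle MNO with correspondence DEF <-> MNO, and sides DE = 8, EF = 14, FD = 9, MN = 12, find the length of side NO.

k = 12/8 = 3/2. NO = 3/2 * 14 = 21.

21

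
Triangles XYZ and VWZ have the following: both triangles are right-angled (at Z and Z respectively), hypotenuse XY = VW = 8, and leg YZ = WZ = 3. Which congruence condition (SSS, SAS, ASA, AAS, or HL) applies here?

The given information matches HL: The hypotenuse and one leg of two right triangles are equal (Hypotenuse-Leg).

HL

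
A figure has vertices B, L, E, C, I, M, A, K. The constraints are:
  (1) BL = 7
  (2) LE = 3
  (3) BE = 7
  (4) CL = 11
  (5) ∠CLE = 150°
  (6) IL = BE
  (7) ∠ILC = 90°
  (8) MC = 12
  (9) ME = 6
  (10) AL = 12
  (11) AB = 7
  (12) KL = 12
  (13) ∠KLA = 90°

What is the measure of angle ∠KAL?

Step 1: By the law of cosines on triangle ALK: AK² = 12² + 12² − 2·12·12·cos(90°) = 288, so AK = 12·√2.
Step 2: By the inverse law of cosines on triangle KAL: cos(∠KAL) = ((12·√2)² + 12² − 12²) / (2·12·√2·12) = 288/407.29 = 0.7071, so ∠KAL = 45°.

Therefore, the measure of angle ∠KAL = 45°.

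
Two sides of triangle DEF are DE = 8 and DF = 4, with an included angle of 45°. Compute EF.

When two sides and the included angle are known, the law of cosines gives the third side.
c^2 = a^2 + b^2 - 2ab cos(C) generalizes the Pythagorean theorem to non-right triangles.
Here: EF^2 = 64 + 16 - 64*(sqrt(2)/2) = 80 - 32*sqrt(2)
EF = 4*sqrt(5 - 2*sqrt(2))

4*sqrt(5 - 2*sqrt(2))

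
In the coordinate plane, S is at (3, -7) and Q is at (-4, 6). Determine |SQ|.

d = sqrt((-7)^2 + (13)^2) = sqrt(218)

sqrt(218)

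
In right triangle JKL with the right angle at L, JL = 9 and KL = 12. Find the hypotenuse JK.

By the Pythagorean theorem: JK^2 = JL^2 + KL^2
JK^2 = 9^2 + 12^2 = 81 + 144 = 225
JK = sqrt(225) = 15

15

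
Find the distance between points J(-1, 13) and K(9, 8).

d = sqrt((10)^2 + (-5)^2) = sqrt(125) = 5*sqrt(5)

5*sqrt(5)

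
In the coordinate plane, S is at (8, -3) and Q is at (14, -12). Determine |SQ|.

d = sqrt((6)^2 + (-9)^2) = sqrt(117) = 3*sqrt(13)

3*sqrt(13)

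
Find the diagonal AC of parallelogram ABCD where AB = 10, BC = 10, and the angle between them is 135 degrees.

Law of cosines: d^2 = 10^2 + 10^2 - 2(10)(10)cos(135°) = 100*sqrt(2) + 200, so d = 10*sqrt(sqrt(2) + 2).

10*sqrt(sqrt(2) + 2)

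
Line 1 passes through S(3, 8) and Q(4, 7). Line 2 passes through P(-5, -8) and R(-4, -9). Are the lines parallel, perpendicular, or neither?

Slope of line 1: m1 = (7 - 8)/(4 - 3) = -1/1 = -1
Slope of line 2: m2 = (-9 - -8)/(-4 - -5) = -1/1 = -1
Since m1 = m2 = -1, the lines are parallel.

Parallel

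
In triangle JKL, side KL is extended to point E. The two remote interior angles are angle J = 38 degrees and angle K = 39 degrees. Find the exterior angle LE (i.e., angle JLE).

The interior angle at L is 180 - 38 - 39 = 103 degrees.
The exterior angle and interior angle at L are supplementary:
Exterior angle = 180 - 103 = 77 degrees.

77 degrees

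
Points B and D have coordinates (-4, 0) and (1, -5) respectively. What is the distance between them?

The horizontal distance is |1 - -4| = 5 and the vertical distance is |-5 - 0| = 5.
By the Pythagorean theorem, d = sqrt(5^2 + 5^2) = sqrt(50) = 5*sqrt(2).

5*sqrt(2)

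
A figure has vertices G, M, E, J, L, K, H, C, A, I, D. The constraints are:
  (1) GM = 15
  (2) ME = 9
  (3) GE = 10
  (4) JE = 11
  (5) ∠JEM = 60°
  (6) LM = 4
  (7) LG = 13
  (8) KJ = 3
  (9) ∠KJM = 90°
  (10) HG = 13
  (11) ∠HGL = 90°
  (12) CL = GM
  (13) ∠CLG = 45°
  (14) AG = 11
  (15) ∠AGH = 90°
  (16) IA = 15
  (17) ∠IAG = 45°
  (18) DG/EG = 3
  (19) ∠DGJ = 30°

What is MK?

Step 1: By the law of cosines on triangle JEM: JM² = 11² + 9² − 2·11·9·cos(60°) = 103, so JM = √103.
Step 2: By the law of cosines on triangle MJK: MK² = √103² + 3² − 2·√103·3·cos(90°) = 112, so MK = 4·√7.

Therefore, the length of MK = 4·√7.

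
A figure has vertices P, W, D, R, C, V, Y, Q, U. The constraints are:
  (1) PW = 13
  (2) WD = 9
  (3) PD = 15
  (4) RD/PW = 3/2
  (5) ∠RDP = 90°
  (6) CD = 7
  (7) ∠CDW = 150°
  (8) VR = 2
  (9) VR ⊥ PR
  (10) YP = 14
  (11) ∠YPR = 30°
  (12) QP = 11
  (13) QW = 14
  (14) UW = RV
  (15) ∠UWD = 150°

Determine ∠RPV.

From the given relations: RD = 3/2·PW = 3/2·13 ≈ 19.5.
Step 1: By the law of cosines on triangle PDR: PR² = 15² + 19.5² − 2·15·19.5·cos(90°) = 605.25, so PR ≈ 24.6.
Step 2: By the law of cosines on triangle PRV: PV² = 24.6² + 2² − 2·24.6·2·cos(90°) = 609.25, so PV ≈ 24.68.
Step 3: By the inverse law of cosines on triangle RPV: cos(∠RPV) = (24.6² + 24.68² − 2²) / (2·24.6·24.68) = 1210.5/1214.49 = 0.9967, so ∠RPV = 4.65°.

Therefore, the measure of angle ∠RPV = 4.65°.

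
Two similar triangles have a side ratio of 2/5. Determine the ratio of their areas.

The ratio of areas of similar triangles equals the square of the side ratio.
Side ratio = 2:5
Area ratio = (2/5)^2 = 4/25 = 4:25

4:25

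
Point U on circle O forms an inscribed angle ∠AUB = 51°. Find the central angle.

By the inscribed angle theorem, the central angle is twice the inscribed angle.
Central angle = 2 × 51° = 102°

102°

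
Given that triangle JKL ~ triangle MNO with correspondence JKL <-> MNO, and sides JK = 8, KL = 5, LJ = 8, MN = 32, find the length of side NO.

Since the triangles are similar, the ratio of corresponding sides is constant.
Scale factor k = MN / JK = 32 / 8 = 4
NO = k * KL = 4 * 5 = 20

20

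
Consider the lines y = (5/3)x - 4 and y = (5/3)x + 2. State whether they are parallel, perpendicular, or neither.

Slope of line 1: m1 = 5/3
Slope of line 2: m2 = 5/3
Since m1 = m2 = 5/3, the lines are parallel.

Parallel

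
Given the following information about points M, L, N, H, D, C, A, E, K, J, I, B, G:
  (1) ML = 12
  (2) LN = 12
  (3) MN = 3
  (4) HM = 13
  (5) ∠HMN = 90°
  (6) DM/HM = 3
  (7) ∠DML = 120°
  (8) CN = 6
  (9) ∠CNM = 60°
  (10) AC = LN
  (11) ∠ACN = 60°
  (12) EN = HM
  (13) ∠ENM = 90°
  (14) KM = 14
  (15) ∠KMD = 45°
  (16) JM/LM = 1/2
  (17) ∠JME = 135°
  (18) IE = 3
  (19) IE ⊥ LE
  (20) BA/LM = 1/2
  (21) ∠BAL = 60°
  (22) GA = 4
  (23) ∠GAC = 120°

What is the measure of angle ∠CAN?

From the given relations: AC = LN = 12.
Step 1: By the law of cosines on triangle ACN: AN² = 12² + 6² − 2·12·6·cos(60°) = 108, so AN = 6·√3.
Step 2: By the inverse law of cosines on triangle CAN: cos(∠CAN) = (12² + (6·√3)² − 6²) / (2·12·6·√3) = 216/249.42 = 0.866, so ∠CAN = 30°.

Therefore, the measure of angle ∠CAN = 30°.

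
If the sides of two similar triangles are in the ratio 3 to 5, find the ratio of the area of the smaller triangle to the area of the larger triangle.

The ratio of areas of similar triangles equals the square of the side ratio.
Side ratio = 3:5
Area ratio = (3/5)^2 = 9/25 = 9:25

9:25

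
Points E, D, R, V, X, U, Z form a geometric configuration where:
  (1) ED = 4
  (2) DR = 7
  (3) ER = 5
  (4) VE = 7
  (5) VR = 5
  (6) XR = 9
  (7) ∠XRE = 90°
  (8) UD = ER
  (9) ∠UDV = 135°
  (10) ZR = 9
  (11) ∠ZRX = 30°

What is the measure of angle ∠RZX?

Step 1: By the law of cosines on triangle ZRX: ZX² = 9² + 9² − 2·9·9·cos(30°) = 21.7, so ZX ≈ 4.66.
Step 2: By the inverse law of cosines on triangle RZX: cos(∠RZX) = (9² + 4.66² − 9²) / (2·9·4.66) = 21.7/83.86 = 0.2588, so ∠RZX = 75°.

Therefore, the measure of angle ∠RZX = 75°.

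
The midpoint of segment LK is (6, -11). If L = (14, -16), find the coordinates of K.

Using the midpoint formula: M = ((x1 + x2)/2, (y1 + y2)/2)
We know M = (6, -11) and L = (14, -16)
For x: 6 = (14 + x2)/2, so x2 = 2*6 - 14 = -2
For y: -11 = (-16 + y2)/2, so y2 = 2*-11 - -16 = -6
K = (-2, -6)

(-2, -6)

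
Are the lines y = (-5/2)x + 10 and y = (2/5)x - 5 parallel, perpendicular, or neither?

Slope of line 1: m1 = -5/2
Slope of line 2: m2 = 2/5
Two lines are perpendicular when the product of their slopes is -1 (negative reciprocals).
m1 * m2 = (-5/2) * (2/5) = -1, confirming perpendicularity.

Perpendicular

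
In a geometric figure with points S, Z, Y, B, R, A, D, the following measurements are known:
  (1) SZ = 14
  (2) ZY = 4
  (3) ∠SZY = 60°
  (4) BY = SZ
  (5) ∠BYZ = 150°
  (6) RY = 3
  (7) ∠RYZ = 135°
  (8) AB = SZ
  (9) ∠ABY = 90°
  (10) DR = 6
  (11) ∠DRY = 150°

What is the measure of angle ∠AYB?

From the given relations: BY = SZ = 14; AB = SZ = 14.
Step 1: By the law of cosines on triangle YBA: YA² = 14² + 14² − 2·14·14·cos(90°) = 392, so YA = 14·√2.
Step 2: By the inverse law of cosines on triangle AYB: cos(∠AYB) = ((14·√2)² + 14² − 14²) / (2·14·√2·14) = 392/554.37 = 0.7071, so ∠AYB = 45°.

Therefore, the measure of angle ∠AYB = 45°.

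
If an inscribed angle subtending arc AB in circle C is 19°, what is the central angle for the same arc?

By the inscribed angle theorem, the central angle is twice the inscribed angle.
Central angle = 2 × 19° = 38°

38°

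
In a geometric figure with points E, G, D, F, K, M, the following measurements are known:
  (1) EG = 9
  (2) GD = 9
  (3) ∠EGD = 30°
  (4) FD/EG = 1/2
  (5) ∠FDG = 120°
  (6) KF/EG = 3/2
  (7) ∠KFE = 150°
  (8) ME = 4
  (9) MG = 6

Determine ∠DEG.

Step 1: By the law of cosines on triangle EGD: ED² = 9² + 9² − 2·9·9·cos(30°) = 21.7, so ED ≈ 4.66.
Step 2: By the inverse law of cosines on triangle DEG: cos(∠DEG) = (4.66² + 9² − 9²) / (2·4.66·9) = 21.7/83.86 = 0.2588, so ∠DEG = 75°.

Therefore, the measure of angle ∠DEG = 75°.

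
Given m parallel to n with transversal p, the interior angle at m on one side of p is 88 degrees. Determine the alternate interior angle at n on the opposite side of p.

Alternate interior angles are equal: 88 degrees.

88 degrees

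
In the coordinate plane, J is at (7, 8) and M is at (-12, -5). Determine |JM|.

d = sqrt((-19)^2 + (-13)^2) = sqrt(530)

sqrt(530)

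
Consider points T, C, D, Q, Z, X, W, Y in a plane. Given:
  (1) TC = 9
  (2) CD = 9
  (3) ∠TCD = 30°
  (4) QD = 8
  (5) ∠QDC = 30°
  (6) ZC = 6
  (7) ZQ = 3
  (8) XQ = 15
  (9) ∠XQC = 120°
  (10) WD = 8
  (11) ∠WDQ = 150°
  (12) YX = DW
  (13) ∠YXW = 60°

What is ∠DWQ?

Step 1: By the law of cosines on triangle WDQ: WQ² = 8² + 8² − 2·8·8·cos(150°) = 238.85, so WQ ≈ 15.45.
Step 2: By the inverse law of cosines on triangle DWQ: cos(∠DWQ) = (8² + 15.45² − 8²) / (2·8·15.45) = 238.85/247.28 = 0.9659, so ∠DWQ = 15°.

Therefore, the measure of angle ∠DWQ = 15°.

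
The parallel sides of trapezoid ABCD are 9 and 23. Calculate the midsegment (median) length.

The midsegment of a trapezoid = (base1 + base2) / 2
midsegment = (9 + 23) / 2
midsegment = 32 / 2
midsegment = 16

16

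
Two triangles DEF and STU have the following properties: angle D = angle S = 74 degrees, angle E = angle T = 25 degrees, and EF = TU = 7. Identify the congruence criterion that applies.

The given information provides:
angle D = angle S = 74 degrees, angle E = angle T = 25 degrees, and EF = TU = 7
This matches the AAS congruence theorem.
Two pairs of corresponding angles and a non-included side are equal (Angle-Angle-Side).

AAS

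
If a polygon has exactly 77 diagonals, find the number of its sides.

Using d = n(n - 3)/2, we solve 77 = n(n - 3)/2.
So n(n - 3) = 154.
Testing n = 14: 14 * 11 = 154 = 154. Correct.
The polygon has 14 sides.

14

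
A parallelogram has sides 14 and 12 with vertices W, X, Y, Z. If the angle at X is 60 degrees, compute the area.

Area = a * b * sin(theta)
Area = 14 * 12 * sin(60 degrees)
Area = 168 * sqrt(3)/2
Area = 84*sqrt(3)

84*sqrt(3)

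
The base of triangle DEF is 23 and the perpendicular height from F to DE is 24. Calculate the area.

Area = (1/2)(23)(24) = 276

276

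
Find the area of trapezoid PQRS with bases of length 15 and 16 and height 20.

Area = (15 + 16) * 20 / 2 = 620 / 2 = 310

310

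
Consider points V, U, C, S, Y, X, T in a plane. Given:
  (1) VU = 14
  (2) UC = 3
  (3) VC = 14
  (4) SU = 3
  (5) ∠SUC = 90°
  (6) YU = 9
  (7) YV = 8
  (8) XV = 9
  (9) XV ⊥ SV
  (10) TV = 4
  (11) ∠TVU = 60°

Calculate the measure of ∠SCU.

Step 1: By the law of cosines on triangle CUS: CS² = 3² + 3² − 2·3·3·cos(90°) = 18, so CS = 3·√2.
Step 2: By the inverse law of cosines on triangle SCU: cos(∠SCU) = ((3·√2)² + 3² − 3²) / (2·3·√2·3) = 18/25.46 = 0.7071, so ∠SCU = 45°.

Therefore, the measure of angle ∠SCU = 45°.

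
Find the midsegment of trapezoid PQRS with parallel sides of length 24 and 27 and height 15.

The midsegment (median) of a trapezoid connects the midpoints of the non-parallel sides.
Its length is the average of the two bases: (24 + 27) / 2 = 51/2.

51/2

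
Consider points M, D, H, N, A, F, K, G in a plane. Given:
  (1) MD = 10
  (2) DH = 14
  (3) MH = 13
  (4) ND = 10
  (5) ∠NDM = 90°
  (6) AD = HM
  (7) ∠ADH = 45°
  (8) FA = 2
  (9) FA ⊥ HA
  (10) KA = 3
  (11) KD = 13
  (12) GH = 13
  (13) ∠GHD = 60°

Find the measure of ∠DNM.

Step 1: By the law of cosines on triangle NDM: NM² = 10² + 10² − 2·10·10·cos(90°) = 200, so NM = 10·√2.
Step 2: By the inverse law of cosines on triangle DNM: cos(∠DNM) = (10² + (10·√2)² − 10²) / (2·10·10·√2) = 200/282.84 = 0.7071, so ∠DNM = 45°.

Therefore, the measure of angle ∠DNM = 45°.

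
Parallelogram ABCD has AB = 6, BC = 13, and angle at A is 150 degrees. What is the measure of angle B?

In a parallelogram, consecutive angles are supplementary (sum to 180°).
angle B = 180 - angle A
angle B = 180 - 150
angle B = 30 degrees

30 degrees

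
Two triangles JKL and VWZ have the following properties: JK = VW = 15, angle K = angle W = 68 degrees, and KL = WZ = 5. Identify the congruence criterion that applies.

The given information provides:
JK = VW = 15, angle K = angle W = 68 degrees, and KL = WZ = 5
This matches the SAS congruence theorem.
Two pairs of corresponding sides and the included angle are equal (Side-Angle-Side).

SAS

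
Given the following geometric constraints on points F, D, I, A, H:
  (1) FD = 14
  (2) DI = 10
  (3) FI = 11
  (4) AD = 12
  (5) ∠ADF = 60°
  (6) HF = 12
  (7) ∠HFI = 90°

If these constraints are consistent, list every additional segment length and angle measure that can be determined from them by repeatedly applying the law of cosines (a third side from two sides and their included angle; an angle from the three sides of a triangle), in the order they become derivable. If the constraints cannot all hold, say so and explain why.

The constraints are consistent. Derivable facts, in order:
After 1 step:
- FA = 2·√43
- IH ≈ 16.28
- ∠DFI = 45.21°
- ∠DIF = 83.48°
- ∠FDI = 51.32°
After 2 steps:
- ∠AFD = 52.41°
- ∠DAF = 67.59°
- ∠FHI = 42.51°
- ∠FIH = 47.49°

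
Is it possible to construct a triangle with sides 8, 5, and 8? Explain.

Check all three triangle inequalities:
8 + 5 = 13 > 8 ✓
8 + 8 = 16 > 5 ✓
5 + 8 = 13 > 8 ✓
All conditions hold, so these sides form a valid triangle.

Yes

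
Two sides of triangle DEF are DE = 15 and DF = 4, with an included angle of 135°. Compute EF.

When two sides and the included angle are known, the law of cosines gives the third side.
c^2 = a^2 + b^2 - 2ab cos(C) generalizes the Pythagorean theorem to non-right triangles.
Here: EF^2 = 225 + 16 - 120*(-sqrt(2)/2) = 60*sqrt(2) + 241
EF = sqrt(60*sqrt(2) + 241)

sqrt(60*sqrt(2) + 241)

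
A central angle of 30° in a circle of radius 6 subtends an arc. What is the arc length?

Arc length = 2πr × θ/360
= 2π × 6 × 1/12
= pi

pi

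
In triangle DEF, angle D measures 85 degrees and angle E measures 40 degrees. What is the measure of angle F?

Let angle F = x. Then 85 + 40 + x = 180.
x = 180 - 125 = 55 degrees.

55 degrees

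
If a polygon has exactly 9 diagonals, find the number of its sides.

Using d = n(n - 3)/2, we solve 9 = n(n - 3)/2.
So n(n - 3) = 18.
Testing n = 6: 6 * 3 = 18 = 18. Correct.
The polygon has 6 sides.

6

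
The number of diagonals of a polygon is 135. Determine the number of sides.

Using d = n(n - 3)/2, we solve 135 = n(n - 3)/2.
So n(n - 3) = 270.
Testing n = 18: 18 * 15 = 270 = 270. Correct.
The polygon has 18 sides.

18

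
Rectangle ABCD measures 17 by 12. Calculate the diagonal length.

A rectangle's diagonal splits it into two right triangles, with the diagonal as the hypotenuse.
By the Pythagorean theorem, d^2 = 17^2 + 12^2 = 433.
Therefore d = sqrt(433).

sqrt(433)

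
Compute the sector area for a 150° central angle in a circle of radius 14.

Sector area = πr² × θ/360
= π × 14² × 5/12
= π × 196 × 5/12
= 245*pi/3

245*pi/3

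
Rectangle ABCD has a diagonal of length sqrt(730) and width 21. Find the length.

The diagonal of a rectangle forms a right triangle with the two sides.
Rearranging the Pythagorean theorem: missing side = sqrt(d^2 - known^2).
= sqrt(730 - 441) = sqrt(289) = 17.

17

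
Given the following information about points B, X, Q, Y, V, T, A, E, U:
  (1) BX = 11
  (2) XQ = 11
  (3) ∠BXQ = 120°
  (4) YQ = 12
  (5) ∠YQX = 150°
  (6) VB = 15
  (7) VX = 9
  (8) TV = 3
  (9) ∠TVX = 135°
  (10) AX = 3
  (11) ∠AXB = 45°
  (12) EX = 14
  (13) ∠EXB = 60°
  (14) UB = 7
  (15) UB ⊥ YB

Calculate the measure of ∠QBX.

Step 1: By the law of cosines on triangle BXQ: BQ² = 11² + 11² − 2·11·11·cos(120°) = 363, so BQ = 11·√3.
Step 2: By the inverse law of cosines on triangle QBX: cos(∠QBX) = ((11·√3)² + 11² − 11²) / (2·11·√3·11) = 363/419.16 = 0.866, so ∠QBX = 30°.

Therefore, the measure of angle ∠QBX = 30°.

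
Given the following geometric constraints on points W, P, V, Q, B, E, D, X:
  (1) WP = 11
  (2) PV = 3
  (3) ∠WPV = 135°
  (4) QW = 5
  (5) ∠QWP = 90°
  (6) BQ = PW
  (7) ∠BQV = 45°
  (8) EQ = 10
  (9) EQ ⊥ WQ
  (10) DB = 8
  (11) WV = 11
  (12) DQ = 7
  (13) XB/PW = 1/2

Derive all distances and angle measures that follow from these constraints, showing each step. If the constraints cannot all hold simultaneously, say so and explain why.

These constraints are not satisfiable: (1), (2) and (3) already determine WV: by the law of cosines WV² = 11² + 3² − 2·11·3·cos(135°) = 176.67, so WV ≈ 13.29, which contradicts (11) WV = 11. No planar figure meets all of them, so nothing further can be derived.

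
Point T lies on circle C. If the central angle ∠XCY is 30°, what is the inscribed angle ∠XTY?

Inscribed angle = 30° / 2 = 15° (inscribed angle theorem).

15°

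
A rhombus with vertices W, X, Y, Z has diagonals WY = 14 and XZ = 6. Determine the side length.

Half-diagonals are 7 and 3. side = sqrt(7^2 + 3^2) = sqrt(58)

sqrt(58)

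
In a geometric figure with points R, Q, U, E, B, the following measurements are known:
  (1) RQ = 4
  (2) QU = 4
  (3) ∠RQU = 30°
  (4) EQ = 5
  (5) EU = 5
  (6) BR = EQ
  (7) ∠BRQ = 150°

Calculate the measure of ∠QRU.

Step 1: By the law of cosines on triangle RQU: RU² = 4² + 4² − 2·4·4·cos(30°) = 4.29, so RU ≈ 2.07.
Step 2: By the inverse law of cosines on triangle QRU: cos(∠QRU) = (4² + 2.07² − 4²) / (2·4·2.07) = 4.29/16.56 = 0.2588, so ∠QRU = 75°.

Therefore, the measure of angle ∠QRU = 75°.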